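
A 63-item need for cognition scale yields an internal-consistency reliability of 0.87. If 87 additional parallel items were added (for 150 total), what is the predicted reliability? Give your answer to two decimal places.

The new length is 150/63 = 2.381 times the old.
r_new = 2.381·0.87 / [1 + (2.381 − 1)·0.87]
     = 2.0715 / 2.2015 = 0.9409

0.94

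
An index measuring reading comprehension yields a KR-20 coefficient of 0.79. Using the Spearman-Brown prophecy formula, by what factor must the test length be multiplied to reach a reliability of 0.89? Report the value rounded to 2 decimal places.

2.15

Rearranging the Spearman-Brown formula for n,
n = r_target (1 − r_old) / [ r_old (1 − r_target) ]
n = [0.89 × 0.21] / [0.79 × 0.11]
  = 0.1869 / 0.0869 = 2.1507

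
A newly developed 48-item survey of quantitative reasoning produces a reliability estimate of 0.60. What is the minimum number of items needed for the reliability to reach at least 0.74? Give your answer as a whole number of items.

n = [0.74 × 0.40] / [0.60 × 0.26]
n = 0.2960 / 0.1560 ≈ 1.8974
Items needed = n × 48 = 1.8974 × 48 ≈ 91.08 → round up to 92

92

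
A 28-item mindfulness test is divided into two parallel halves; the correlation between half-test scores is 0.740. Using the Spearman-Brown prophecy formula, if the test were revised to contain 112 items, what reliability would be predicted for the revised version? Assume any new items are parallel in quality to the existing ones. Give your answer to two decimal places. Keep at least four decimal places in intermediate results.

0.96

Full-test reliability from the split-half r: r_full = 2(0.740)/(1 + 0.740) = 0.8506
Length factor from 28 to 112 items: n = 112/28 = 4.0000
r_new = n·r_full / (1 + (n − 1)·r_full) = 3.4024 / 3.5518 ≈ 0.9579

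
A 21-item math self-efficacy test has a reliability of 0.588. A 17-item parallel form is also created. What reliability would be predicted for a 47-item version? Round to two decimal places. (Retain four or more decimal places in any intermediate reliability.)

Only the ratio of lengths matters: n = 47/21 = 2.2381
r_{47} = n·r / (1 + (n − 1)·r) = 1.3160 / 1.7280 ≈ 0.7616

0.76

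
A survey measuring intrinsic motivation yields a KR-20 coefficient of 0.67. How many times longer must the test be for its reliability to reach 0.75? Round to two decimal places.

1.48

Rearranging the Spearman-Brown formula for n,
n = r*(1 − r) / [ r (1 − r*) ]
n = 0.75 × (1 − 0.67) / [ 0.67 × (1 − 0.75) ]
n = 0.2475 / 0.1675 ≈ 1.4776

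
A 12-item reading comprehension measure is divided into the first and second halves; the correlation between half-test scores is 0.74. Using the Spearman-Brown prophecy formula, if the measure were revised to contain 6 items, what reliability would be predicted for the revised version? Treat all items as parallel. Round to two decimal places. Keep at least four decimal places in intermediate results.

Full-test reliability from the split-half r: r_full = 2(0.74)/(1 + 0.74) = 0.8506
Length factor from 12 to 6 items: n = 6/12 = 0.5000
r_new = n·r_full / (1 + (n − 1)·r_full) = 0.4253 / 0.5747 ≈ 0.7400

0.74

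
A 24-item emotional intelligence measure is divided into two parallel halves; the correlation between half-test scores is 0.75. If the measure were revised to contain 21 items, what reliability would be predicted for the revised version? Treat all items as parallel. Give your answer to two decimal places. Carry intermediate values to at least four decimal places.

Full-test reliability from the split-half r: r_full = 2(0.75)/(1 + 0.75) = 0.8571
Length factor from 24 to 21 items: n = 21/24 = 0.8750
r_new = n·r_full / (1 + (n − 1)·r_full) = 0.7500 / 0.8929 ≈ 0.8400

0.84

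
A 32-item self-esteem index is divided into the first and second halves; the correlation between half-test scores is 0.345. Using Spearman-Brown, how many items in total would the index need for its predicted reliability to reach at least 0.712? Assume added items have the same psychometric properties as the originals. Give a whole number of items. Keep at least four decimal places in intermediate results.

76

Corrected full-test reliability: r_full = 2 × 0.345 / (1 + 0.345) ≈ 0.5130
Solve Spearman-Brown for n: n = 0.712(1 − 0.5130) / [0.5130(1 − 0.712)] = 2.3469
Required items = 2.3469 × 32 = 75.10, so 76 items.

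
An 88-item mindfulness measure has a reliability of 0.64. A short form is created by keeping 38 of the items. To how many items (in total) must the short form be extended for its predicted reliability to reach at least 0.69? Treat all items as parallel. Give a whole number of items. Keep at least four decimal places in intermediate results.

111

Short-form reliability: n = 38/88 = 0.4318; r_38 = n·r/(1+(n−1)r) ≈ 0.4343
Length factor from the short form to reach 0.69: n' = 0.69(1 − 0.4343) / [0.4343(1 − 0.69)] ≈ 2.8992
Items = 2.8992 × 38 ≈ 110.17 → 111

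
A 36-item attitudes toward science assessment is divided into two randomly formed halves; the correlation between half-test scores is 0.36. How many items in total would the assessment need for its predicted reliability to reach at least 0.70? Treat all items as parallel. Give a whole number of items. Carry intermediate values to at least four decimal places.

75

Corrected full-test reliability: r_full = 2 × 0.36 / (1 + 0.36) ≈ 0.5294
n = r_tgt(1 − r_full) / [r_full(1 − r_tgt)] = 0.70 × 0.4706 / (0.5294 × 0.30) ≈ 2.0742
Required items = 2.0742 × 36 = 74.67, so 75 items.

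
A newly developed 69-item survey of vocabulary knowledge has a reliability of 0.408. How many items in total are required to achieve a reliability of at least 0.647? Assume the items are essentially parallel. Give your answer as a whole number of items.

Spearman-Brown solved for the length factor n:
n = r*(1 − r) / [ r (1 − r*) ]
n = 0.647 × (1 − 0.408) / [ 0.408 × (1 − 0.647) ]
n = 0.383024 / 0.144024 ≈ 2.6594
2.6594 × 69 = 183.50 → 184 items

184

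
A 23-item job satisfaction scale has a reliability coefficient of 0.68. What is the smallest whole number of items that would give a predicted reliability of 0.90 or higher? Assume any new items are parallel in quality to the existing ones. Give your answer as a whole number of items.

n = 0.90(1 − 0.68) / [0.68(1 − 0.90)]
n = 0.2880 / 0.0680 ≈ 4.2353
Items needed = n × 23 = 4.2353 × 23 ≈ 97.41 → round up to 98

98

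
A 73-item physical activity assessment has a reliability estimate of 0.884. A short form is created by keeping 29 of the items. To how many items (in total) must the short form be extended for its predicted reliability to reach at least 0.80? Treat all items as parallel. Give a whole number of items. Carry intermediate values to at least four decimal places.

First, r for the 29-item form: n = 29/73 = 0.3973, so r_29 = 0.3973·0.884/(1 + (0.3973 − 1)·0.884) = 0.7517
Length factor from the short form to reach 0.80: n' = 0.80(1 − 0.7517) / [0.7517(1 − 0.80)] ≈ 1.3213
Total items = 1.3213 × 29 = 38.32, rounded up to 39.

39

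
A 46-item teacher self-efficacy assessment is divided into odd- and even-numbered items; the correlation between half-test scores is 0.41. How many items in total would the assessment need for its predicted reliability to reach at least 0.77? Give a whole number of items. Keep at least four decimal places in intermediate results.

Corrected full-test reliability: r_full = 2 × 0.41 / (1 + 0.41) ≈ 0.5816
Solve Spearman-Brown for n: n = 0.77(1 − 0.5816) / [0.5816(1 − 0.77)] = 2.4084
Items = 2.4084 × 46 ≈ 110.79 → 111

111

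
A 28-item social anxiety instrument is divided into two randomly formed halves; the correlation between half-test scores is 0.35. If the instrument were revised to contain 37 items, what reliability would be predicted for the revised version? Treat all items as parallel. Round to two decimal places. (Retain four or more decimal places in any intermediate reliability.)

Full-test reliability from the split-half r: r_full = 2(0.35)/(1 + 0.35) = 0.5185
Then adjust to 37 items: n = 37/28 = 1.3214
r_new = n·r_full / (1 + (n − 1)·r_full) = 0.6851 / 1.1666 ≈ 0.5873

0.59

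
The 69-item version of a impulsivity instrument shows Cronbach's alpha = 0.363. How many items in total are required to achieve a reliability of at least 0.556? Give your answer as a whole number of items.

152

n = [0.556 × 0.637] / [0.363 × 0.444]
n = 0.354172 / 0.161172 ≈ 2.1975
So the test needs 2.1975 × 69 ≈ 151.63 items; rounding up, 152.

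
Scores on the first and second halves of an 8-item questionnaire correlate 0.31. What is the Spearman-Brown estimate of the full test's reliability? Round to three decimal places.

Apply the Spearman-Brown correction with n = 2:
r_full = 2r_hh / (1 + r_hh) = 2 × 0.31 / (1 + 0.31)
       = 0.6200 / 1.3100 = 0.4733

0.473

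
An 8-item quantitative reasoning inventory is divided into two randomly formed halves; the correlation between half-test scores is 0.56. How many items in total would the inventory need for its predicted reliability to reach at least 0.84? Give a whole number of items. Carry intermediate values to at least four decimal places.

17

r_full = 2(0.56)/(1 + 0.56) = 0.7179
n = r_tgt(1 − r_full) / [r_full(1 − r_tgt)] = 0.84 × 0.2821 / (0.7179 × 0.16) ≈ 2.0630
Required items = 2.0630 × 8 = 16.50, so 17 items.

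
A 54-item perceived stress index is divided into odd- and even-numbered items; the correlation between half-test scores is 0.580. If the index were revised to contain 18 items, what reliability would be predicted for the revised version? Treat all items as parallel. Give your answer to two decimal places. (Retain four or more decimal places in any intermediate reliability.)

0.48

Full-test reliability from the split-half r: r_full = 2(0.580)/(1 + 0.580) = 0.7342
Then adjust to 18 items: n = 18/54 = 0.3333
r_new = n·r_full / (1 + (n − 1)·r_full) = 0.2447 / 0.5105 ≈ 0.4793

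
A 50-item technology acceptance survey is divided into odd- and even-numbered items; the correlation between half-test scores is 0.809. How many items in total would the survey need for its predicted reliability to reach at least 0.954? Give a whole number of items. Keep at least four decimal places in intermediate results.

123

r_full = 2(0.809)/(1 + 0.809) = 0.8944
Solve Spearman-Brown for n: n = 0.954(1 − 0.8944) / [0.8944(1 − 0.954)] = 2.4486
Items = 2.4486 × 50 ≈ 122.43 → 123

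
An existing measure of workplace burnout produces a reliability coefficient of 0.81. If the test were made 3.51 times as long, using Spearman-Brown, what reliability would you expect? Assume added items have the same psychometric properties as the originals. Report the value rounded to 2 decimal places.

By Spearman-Brown, r_new = n r / (1 + (n − 1) r).
r_new = 3.51·0.81 / [1 + (3.51 − 1)·0.81]
     = 2.8431 / 3.0331 = 0.9374

0.94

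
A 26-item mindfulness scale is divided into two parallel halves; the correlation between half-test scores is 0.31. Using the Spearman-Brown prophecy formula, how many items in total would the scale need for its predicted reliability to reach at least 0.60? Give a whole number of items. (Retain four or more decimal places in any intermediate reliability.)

r_full = 2(0.31)/(1 + 0.31) = 0.4733
n = r_tgt(1 − r_full) / [r_full(1 − r_tgt)] = 0.60 × 0.5267 / (0.4733 × 0.40) ≈ 1.6692
Required items = 1.6692 × 26 = 43.40, so 44 items.

44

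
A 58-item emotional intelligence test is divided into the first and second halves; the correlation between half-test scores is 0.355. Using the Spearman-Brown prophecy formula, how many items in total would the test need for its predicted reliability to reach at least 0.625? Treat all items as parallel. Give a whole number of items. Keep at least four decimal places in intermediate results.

88

r_full = 2(0.355)/(1 + 0.355) = 0.5240
Solve Spearman-Brown for n: n = 0.625(1 − 0.5240) / [0.5240(1 − 0.625)] = 1.5140
Required items = 1.5140 × 58 = 87.81, so 88 items.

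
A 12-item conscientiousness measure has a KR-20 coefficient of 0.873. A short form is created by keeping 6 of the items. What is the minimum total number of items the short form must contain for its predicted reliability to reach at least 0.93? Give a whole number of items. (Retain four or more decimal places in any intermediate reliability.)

24

First, r for the 6-item form: n = 6/12 = 0.5000, so r_6 = 0.5000·0.873/(1 + (0.5000 − 1)·0.873) = 0.7746
Then solve for n' with r_old = 0.7746, r_target = 0.93: n' = 0.93(1 − 0.7746)/[0.7746(1 − 0.93)] = 3.8660
Total items = 3.8660 × 6 = 23.20, rounded up to 24.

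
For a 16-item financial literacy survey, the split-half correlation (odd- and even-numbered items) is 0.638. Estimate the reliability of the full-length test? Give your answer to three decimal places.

Apply the Spearman-Brown correction with n = 2:
r_full = 2(0.638) / (1 + 0.638)
r_full = 1.2760 / 1.6380 ≈ 0.7790

0.779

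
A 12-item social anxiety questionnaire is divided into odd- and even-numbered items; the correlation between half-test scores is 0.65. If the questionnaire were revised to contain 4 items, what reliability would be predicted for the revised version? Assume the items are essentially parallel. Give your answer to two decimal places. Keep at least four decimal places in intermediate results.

Full-test reliability from the split-half r: r_full = 2(0.65)/(1 + 0.65) = 0.7879
Then adjust to 4 items: n = 4/12 = 0.3333
r_new = n·r_full / (1 + (n − 1)·r_full) = 0.2626 / 0.4747 ≈ 0.5532

0.55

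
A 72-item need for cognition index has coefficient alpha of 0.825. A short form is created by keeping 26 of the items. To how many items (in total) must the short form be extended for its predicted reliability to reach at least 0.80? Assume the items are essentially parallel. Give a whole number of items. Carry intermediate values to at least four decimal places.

Short-form reliability: n = 26/72 = 0.3611; r_26 = n·r/(1+(n−1)r) ≈ 0.6299
Then solve for n' with r_old = 0.6299, r_target = 0.80: n' = 0.80(1 − 0.6299)/[0.6299(1 − 0.80)] = 2.3502
Items = 2.3502 × 26 ≈ 61.11 → 62

62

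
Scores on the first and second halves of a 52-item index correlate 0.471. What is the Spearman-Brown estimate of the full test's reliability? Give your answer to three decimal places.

0.640

r_full = 2r_hh / (1 + r_hh) = 2 × 0.471 / (1 + 0.471)
r_full = 0.9420 / 1.4710 ≈ 0.6404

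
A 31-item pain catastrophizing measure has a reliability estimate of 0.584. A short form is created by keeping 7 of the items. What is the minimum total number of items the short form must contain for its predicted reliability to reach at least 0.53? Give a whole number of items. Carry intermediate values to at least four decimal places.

25

Short-form reliability: n = 7/31 = 0.2258; r_7 = n·r/(1+(n−1)r) ≈ 0.2407
Length factor from the short form to reach 0.53: n' = 0.53(1 − 0.2407) / [0.2407(1 − 0.53)] ≈ 3.5573
Items = 3.5573 × 7 ≈ 24.90 → 25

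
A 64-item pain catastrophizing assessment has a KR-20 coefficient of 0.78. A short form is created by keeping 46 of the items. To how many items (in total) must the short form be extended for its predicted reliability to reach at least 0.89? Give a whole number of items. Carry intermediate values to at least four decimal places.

147

First, r for the 46-item form: n = 46/64 = 0.7188, so r_46 = 0.7188·0.78/(1 + (0.7188 − 1)·0.78) = 0.7182
Then solve for n' with r_old = 0.7182, r_target = 0.89: n' = 0.89(1 − 0.7182)/[0.7182(1 − 0.89)] = 3.1746
Total items = 3.1746 × 46 = 146.03, rounded up to 147.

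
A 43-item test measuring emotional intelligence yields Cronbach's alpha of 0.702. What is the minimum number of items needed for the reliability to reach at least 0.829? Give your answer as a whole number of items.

89

n = 0.829(1 − 0.702) / [0.702(1 − 0.829)]
  = 0.247042 / 0.120042 = 2.0580
Items needed = n × 43 = 2.0580 × 43 ≈ 88.49 → round up to 89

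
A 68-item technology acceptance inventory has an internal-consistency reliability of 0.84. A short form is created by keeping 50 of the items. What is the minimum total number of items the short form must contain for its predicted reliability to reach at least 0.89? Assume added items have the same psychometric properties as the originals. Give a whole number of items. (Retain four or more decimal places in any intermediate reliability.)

105

Short-form reliability: n = 50/68 = 0.7353; r_50 = n·r/(1+(n−1)r) ≈ 0.7943
Then solve for n' with r_old = 0.7943, r_target = 0.89: n' = 0.89(1 − 0.7943)/[0.7943(1 − 0.89)] = 2.0953
Items = 2.0953 × 50 ≈ 104.77 → 105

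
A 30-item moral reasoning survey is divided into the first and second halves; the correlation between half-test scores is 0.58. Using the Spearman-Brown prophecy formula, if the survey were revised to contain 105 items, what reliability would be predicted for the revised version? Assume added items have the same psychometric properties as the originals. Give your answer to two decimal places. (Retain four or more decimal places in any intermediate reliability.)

0.91

Full-test reliability from the split-half r: r_full = 2(0.58)/(1 + 0.58) = 0.7342
Then adjust to 105 items: n = 105/30 = 3.5000
r_new = n·r_full / (1 + (n − 1)·r_full) = 2.5697 / 2.8355 ≈ 0.9063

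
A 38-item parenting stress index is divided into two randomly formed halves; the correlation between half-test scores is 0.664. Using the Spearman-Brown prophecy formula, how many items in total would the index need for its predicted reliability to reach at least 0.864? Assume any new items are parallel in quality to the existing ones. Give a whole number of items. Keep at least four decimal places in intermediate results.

62

Corrected full-test reliability: r_full = 2 × 0.664 / (1 + 0.664) ≈ 0.7981
Solve Spearman-Brown for n: n = 0.864(1 − 0.7981) / [0.7981(1 − 0.864)] = 1.6071
Items = 1.6071 × 38 ≈ 61.07 → 62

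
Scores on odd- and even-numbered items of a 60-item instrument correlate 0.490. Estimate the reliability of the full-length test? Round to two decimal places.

r_full = 2(0.490) / (1 + 0.490)
r_full = 0.9800 / 1.4900 ≈ 0.6577

0.66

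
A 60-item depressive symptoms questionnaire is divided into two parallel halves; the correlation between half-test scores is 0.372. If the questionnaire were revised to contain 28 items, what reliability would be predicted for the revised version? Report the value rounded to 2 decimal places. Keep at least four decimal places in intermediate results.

First correct the split-half correlation to full-test reliability: r_full = 2 × 0.372 / (1 + 0.372) ≈ 0.5423
Then adjust to 28 items: n = 28/60 = 0.4667
r_new = n·r_full / (1 + (n − 1)·r_full) = 0.2531 / 0.7108 ≈ 0.3561

0.36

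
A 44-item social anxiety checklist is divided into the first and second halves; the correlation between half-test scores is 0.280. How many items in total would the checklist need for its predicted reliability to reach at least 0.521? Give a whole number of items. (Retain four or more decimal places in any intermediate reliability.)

62

r_full = 2(0.280)/(1 + 0.280) = 0.4375
n = r_tgt(1 − r_full) / [r_full(1 − r_tgt)] = 0.521 × 0.5625 / (0.4375 × 0.479) ≈ 1.3984
Items = 1.3984 × 44 ≈ 61.53 → 62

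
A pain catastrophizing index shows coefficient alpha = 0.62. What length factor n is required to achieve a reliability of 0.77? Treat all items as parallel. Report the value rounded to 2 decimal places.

2.05

n = [0.77 × 0.38] / [0.62 × 0.23]
n = 0.2926 / 0.1426 ≈ 2.0519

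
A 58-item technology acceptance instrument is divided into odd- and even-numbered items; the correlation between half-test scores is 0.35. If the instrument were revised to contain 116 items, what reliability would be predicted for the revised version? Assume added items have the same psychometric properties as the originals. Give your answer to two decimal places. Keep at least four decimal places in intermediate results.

Spearman-Brown correction (n = 2): r_full = 2·0.35/(1 + 0.35) = 0.5185
Length factor from 58 to 116 items: n = 116/58 = 2.0000
r_new = n·r_full / (1 + (n − 1)·r_full) = 1.0370 / 1.5185 ≈ 0.6829

0.68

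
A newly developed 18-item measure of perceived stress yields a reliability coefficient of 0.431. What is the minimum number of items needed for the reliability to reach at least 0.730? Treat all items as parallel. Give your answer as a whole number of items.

65

Invert Spearman-Brown to solve for n:
n = r_target (1 − r_old) / [ r_old (1 − r_target) ]
n = 0.730(1 − 0.431) / [0.431(1 − 0.730)]
n = 0.415370 / 0.116370 ≈ 3.5694
So the test needs 3.5694 × 18 ≈ 64.25 items; rounding up, 65.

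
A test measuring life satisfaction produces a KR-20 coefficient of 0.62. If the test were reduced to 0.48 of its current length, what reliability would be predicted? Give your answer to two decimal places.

r_new = 0.48·0.62 / [1 + (0.48 − 1)·0.62]
     = 0.2976 / 0.6776 = 0.4392

0.44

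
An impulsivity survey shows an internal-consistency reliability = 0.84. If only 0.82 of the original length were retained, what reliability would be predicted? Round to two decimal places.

0.81

r_new = (0.82 × 0.84) / (1 + (0.82 − 1) × 0.84)
r_new = 0.6888 / 0.8488 ≈ 0.8115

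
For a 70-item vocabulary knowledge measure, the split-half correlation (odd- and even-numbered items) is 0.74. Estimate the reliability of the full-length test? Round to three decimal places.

Apply the Spearman-Brown correction with n = 2:
r_full = 2r_hh / (1 + r_hh) = 2 × 0.74 / (1 + 0.74)
       = 1.4800 / 1.7400 = 0.8506

0.851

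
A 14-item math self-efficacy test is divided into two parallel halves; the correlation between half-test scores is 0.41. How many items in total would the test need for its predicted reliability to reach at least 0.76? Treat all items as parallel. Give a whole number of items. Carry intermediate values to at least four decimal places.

Corrected full-test reliability: r_full = 2 × 0.41 / (1 + 0.41) ≈ 0.5816
n = r_tgt(1 − r_full) / [r_full(1 − r_tgt)] = 0.76 × 0.4184 / (0.5816 × 0.24) ≈ 2.2781
Required items = 2.2781 × 14 = 31.89, so 32 items.

32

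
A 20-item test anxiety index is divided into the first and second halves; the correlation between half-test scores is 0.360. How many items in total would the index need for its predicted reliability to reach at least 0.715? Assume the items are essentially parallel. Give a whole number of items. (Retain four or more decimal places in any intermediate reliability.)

45

r_full = 2(0.360)/(1 + 0.360) = 0.5294
n = r_tgt(1 − r_full) / [r_full(1 − r_tgt)] = 0.715 × 0.4706 / (0.5294 × 0.285) ≈ 2.2301
Required items = 2.2301 × 20 = 44.60, so 45 items.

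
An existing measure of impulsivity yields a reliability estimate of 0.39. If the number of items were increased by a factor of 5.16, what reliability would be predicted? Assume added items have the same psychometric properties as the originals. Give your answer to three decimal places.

0.767

Spearman-Brown: r_new = n·r / (1 + (n − 1)·r)
r_new = (5.16 × 0.39) / (1 + (5.16 − 1) × 0.39)
     = 2.0124 / 2.6224 = 0.7674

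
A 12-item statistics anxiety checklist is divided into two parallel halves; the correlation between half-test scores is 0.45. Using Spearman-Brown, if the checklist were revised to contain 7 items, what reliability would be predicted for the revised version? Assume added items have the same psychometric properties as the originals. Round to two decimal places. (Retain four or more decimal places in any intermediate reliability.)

Spearman-Brown correction (n = 2): r_full = 2·0.45/(1 + 0.45) = 0.6207
Then adjust to 7 items: n = 7/12 = 0.5833
r_new = n·r_full / (1 + (n − 1)·r_full) = 0.3621 / 0.7414 ≈ 0.4884

0.49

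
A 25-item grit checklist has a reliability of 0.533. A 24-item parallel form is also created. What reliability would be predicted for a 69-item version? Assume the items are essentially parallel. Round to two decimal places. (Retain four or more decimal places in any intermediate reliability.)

The 24-item form is not needed; work directly from the 25-item form with n = 69/25 = 2.7600.
r_{69} = n·r / (1 + (n − 1)·r) = 1.4711 / 1.9381 ≈ 0.7590

0.76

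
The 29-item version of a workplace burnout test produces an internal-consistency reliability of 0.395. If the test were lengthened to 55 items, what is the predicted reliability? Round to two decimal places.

Length ratio n = 55/29 = 1.8966
Spearman-Brown: r_new = n·r / (1 + (n − 1)·r)
r_new = (1.8966 × 0.395) / (1 + (1.8966 − 1) × 0.395)
     = 0.7492 / 1.3542 = 0.5532

0.55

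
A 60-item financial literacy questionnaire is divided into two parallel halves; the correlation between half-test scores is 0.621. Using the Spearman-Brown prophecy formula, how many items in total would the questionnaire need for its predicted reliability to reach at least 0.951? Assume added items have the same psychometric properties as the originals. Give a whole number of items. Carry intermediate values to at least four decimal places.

356

r_full = 2(0.621)/(1 + 0.621) = 0.7662
Solve Spearman-Brown for n: n = 0.951(1 − 0.7662) / [0.7662(1 − 0.951)] = 5.9223
Items = 5.9223 × 60 ≈ 355.34 → 356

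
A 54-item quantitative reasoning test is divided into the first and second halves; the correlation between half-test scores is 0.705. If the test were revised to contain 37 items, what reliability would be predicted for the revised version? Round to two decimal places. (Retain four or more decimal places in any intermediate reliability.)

Full-test reliability from the split-half r: r_full = 2(0.705)/(1 + 0.705) = 0.8270
Then adjust to 37 items: n = 37/54 = 0.6852
r_new = n·r_full / (1 + (n − 1)·r_full) = 0.5667 / 0.7397 ≈ 0.7661

0.77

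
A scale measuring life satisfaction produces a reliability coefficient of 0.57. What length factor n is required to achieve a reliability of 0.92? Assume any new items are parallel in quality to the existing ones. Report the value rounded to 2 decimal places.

8.68

Spearman-Brown solved for the length factor n:
n = r*(1 − r) / [ r (1 − r*) ]
n = [0.92 × 0.43] / [0.57 × 0.08]
n = 0.3956 / 0.0456 ≈ 8.6754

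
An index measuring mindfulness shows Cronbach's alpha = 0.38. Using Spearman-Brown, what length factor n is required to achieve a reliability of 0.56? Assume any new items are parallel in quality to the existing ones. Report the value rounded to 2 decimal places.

2.08

n = 0.56(1 − 0.38) / [0.38(1 − 0.56)]
n = 0.3472 / 0.1672 ≈ 2.0766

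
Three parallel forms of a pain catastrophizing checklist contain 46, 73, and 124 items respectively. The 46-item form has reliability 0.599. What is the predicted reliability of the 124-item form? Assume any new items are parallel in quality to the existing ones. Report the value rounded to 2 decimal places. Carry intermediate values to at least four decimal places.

Only the ratio of lengths matters: n = 124/46 = 2.6957
r_{124} = n·r / (1 + (n − 1)·r) = 1.6147 / 2.0157 ≈ 0.8011

0.80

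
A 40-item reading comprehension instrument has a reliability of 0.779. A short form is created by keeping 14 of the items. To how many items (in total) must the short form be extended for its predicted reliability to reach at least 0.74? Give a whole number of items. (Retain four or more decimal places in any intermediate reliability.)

Short-form reliability: n = 14/40 = 0.3500; r_14 = n·r/(1+(n−1)r) ≈ 0.5523
Then solve for n' with r_old = 0.5523, r_target = 0.74: n' = 0.74(1 − 0.5523)/[0.5523(1 − 0.74)] = 2.3071
Items = 2.3071 × 14 ≈ 32.30 → 33

33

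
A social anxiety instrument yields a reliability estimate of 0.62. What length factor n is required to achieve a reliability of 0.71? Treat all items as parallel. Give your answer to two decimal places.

Rearranging the Spearman-Brown formula for n,
n = r_target (1 − r_old) / [ r_old (1 − r_target) ]
n = 0.71 × (1 − 0.62) / [ 0.62 × (1 − 0.71) ]
n = 0.2698 / 0.1798 ≈ 1.5006

1.50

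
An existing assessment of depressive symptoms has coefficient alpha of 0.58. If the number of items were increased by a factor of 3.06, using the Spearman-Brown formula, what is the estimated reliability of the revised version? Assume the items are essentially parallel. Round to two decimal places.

0.81

r_new = 3.06·0.58 / [1 + (3.06 − 1)·0.58]
r_new = 1.7748 / 2.1948 ≈ 0.8086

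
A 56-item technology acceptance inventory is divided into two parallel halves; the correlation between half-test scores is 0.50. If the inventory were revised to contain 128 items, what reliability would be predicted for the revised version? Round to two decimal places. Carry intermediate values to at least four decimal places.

0.82

Full-test reliability from the split-half r: r_full = 2(0.50)/(1 + 0.50) = 0.6667
Length factor from 56 to 128 items: n = 128/56 = 2.2857
r_new = n·r_full / (1 + (n − 1)·r_full) = 1.5239 / 1.8572 ≈ 0.8205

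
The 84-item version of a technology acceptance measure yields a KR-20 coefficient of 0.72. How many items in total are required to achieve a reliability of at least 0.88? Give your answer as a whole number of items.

240

Rearranging the Spearman-Brown formula for n,
n = r*(1 − r) / [ r (1 − r*) ]
n = 0.88(1 − 0.72) / [0.72(1 − 0.88)]
  = 0.2464 / 0.0864 = 2.8519
So the test needs 2.8519 × 84 ≈ 239.56 items; rounding up, 240.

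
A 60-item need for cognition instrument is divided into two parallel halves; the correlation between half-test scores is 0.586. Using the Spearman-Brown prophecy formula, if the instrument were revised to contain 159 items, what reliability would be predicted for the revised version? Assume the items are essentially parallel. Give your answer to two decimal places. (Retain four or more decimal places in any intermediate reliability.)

Full-test reliability from the split-half r: r_full = 2(0.586)/(1 + 0.586) = 0.7390
Then adjust to 159 items: n = 159/60 = 2.6500
r_new = n·r_full / (1 + (n − 1)·r_full) = 1.9583 / 2.2193 ≈ 0.8824

0.88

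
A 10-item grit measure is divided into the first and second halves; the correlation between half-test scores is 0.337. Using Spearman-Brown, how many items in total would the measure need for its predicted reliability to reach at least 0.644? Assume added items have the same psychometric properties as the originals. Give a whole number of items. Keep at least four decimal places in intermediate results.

Corrected full-test reliability: r_full = 2 × 0.337 / (1 + 0.337) ≈ 0.5041
n = r_tgt(1 − r_full) / [r_full(1 − r_tgt)] = 0.644 × 0.4959 / (0.5041 × 0.356) ≈ 1.7796
Items = 1.7796 × 10 ≈ 17.80 → 18

18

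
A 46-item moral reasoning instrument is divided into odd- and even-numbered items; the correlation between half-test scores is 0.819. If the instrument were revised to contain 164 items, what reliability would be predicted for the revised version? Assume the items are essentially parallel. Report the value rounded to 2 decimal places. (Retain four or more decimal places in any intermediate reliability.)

0.97

Full-test reliability from the split-half r: r_full = 2(0.819)/(1 + 0.819) = 0.9005
Then adjust to 164 items: n = 164/46 = 3.5652
r_new = n·r_full / (1 + (n − 1)·r_full) = 3.2105 / 3.3100 ≈ 0.9699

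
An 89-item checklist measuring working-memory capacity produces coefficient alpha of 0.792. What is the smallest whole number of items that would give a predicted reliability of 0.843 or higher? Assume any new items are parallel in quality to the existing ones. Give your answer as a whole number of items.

n = 0.843 × (1 − 0.792) / [ 0.792 × (1 − 0.843) ]
n = 0.175344 / 0.124344 ≈ 1.4102
1.4102 × 89 = 125.51 → 126 items

126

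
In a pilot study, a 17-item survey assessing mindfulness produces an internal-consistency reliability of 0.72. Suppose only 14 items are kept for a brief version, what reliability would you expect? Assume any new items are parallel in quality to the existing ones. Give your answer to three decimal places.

Length ratio n = 14/17 = 0.8235
r_new = (0.8235 × 0.72) / (1 + (0.8235 − 1) × 0.72)
     = 0.5929 / 0.8729 = 0.6792

0.679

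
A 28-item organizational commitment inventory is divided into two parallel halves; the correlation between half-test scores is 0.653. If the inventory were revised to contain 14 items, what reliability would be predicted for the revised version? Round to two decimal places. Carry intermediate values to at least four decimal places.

0.65

First correct the split-half correlation to full-test reliability: r_full = 2 × 0.653 / (1 + 0.653) ≈ 0.7901
Then adjust to 14 items: n = 14/28 = 0.5000
r_new = n·r_full / (1 + (n − 1)·r_full) = 0.3951 / 0.6049 ≈ 0.6532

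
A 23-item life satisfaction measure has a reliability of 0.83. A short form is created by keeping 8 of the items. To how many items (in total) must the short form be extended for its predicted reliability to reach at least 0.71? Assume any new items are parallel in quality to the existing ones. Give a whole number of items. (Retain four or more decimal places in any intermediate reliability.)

Short-form reliability: n = 8/23 = 0.3478; r_8 = n·r/(1+(n−1)r) ≈ 0.6294
Then solve for n' with r_old = 0.6294, r_target = 0.71: n' = 0.71(1 − 0.6294)/[0.6294(1 − 0.71)] = 1.4416
Total items = 1.4416 × 8 = 11.53, rounded up to 12.

12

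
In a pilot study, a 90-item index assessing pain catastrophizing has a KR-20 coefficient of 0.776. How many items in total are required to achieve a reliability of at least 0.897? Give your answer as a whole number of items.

227

Rearranging the Spearman-Brown formula for n,
n = r*(1 − r) / [ r (1 − r*) ]
n = [0.897 × 0.224] / [0.776 × 0.103]
  = 0.200928 / 0.079928 = 2.5139
So the test needs 2.5139 × 90 ≈ 226.25 items; rounding up, 227.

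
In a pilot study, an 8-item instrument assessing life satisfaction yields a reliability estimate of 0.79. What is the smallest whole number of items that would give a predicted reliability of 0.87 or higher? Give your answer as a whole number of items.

15

n = 0.87(1 − 0.79) / [0.79(1 − 0.87)]
n = 0.1827 / 0.1027 ≈ 1.7790
So the test needs 1.7790 × 8 ≈ 14.23 items; rounding up, 15.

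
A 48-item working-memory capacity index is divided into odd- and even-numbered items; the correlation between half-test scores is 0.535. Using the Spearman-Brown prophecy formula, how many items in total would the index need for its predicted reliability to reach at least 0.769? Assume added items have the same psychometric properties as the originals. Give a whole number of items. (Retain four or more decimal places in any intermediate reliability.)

Corrected full-test reliability: r_full = 2 × 0.535 / (1 + 0.535) ≈ 0.6971
n = r_tgt(1 − r_full) / [r_full(1 − r_tgt)] = 0.769 × 0.3029 / (0.6971 × 0.231) ≈ 1.4465
Items = 1.4465 × 48 ≈ 69.43 → 70

70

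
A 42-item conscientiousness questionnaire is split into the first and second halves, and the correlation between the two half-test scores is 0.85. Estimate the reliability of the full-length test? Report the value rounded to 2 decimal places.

Each half is half the length of the full test, so the full test is n = 2 times a half.
r_full = 2r_hh / (1 + r_hh) = 2 × 0.85 / (1 + 0.85)
r_full = 1.7000 / 1.8500 ≈ 0.9189

0.92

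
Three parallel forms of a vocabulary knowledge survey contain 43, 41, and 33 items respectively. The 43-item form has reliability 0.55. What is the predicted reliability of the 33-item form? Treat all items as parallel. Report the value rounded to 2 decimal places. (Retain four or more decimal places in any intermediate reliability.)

0.48

The 41-item form is not needed; work directly from the 43-item form with n = 33/43 = 0.7674.
r_{33} = n·r / (1 + (n − 1)·r) = 0.4221 / 0.8721 ≈ 0.4840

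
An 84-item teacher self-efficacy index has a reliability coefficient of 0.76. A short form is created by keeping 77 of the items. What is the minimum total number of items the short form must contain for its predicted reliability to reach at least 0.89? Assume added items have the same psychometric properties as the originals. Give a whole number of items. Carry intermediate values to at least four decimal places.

215

First, r for the 77-item form: n = 77/84 = 0.9167, so r_77 = 0.9167·0.76/(1 + (0.9167 − 1)·0.76) = 0.7438
Then solve for n' with r_old = 0.7438, r_target = 0.89: n' = 0.89(1 − 0.7438)/[0.7438(1 − 0.89)] = 2.7869
Items = 2.7869 × 77 ≈ 214.59 → 215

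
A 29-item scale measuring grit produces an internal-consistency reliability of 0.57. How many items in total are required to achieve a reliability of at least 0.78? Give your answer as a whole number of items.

n = 0.78 × (1 − 0.57) / [ 0.57 × (1 − 0.78) ]
  = 0.3354 / 0.1254 = 2.6746
2.6746 × 29 = 77.56 → 78 items

78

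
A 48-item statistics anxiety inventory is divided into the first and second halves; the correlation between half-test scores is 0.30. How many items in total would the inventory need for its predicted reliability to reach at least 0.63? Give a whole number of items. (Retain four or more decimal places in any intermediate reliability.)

96

Corrected full-test reliability: r_full = 2 × 0.30 / (1 + 0.30) ≈ 0.4615
Solve Spearman-Brown for n: n = 0.63(1 − 0.4615) / [0.4615(1 − 0.63)] = 1.9868
Items = 1.9868 × 48 ≈ 95.37 → 96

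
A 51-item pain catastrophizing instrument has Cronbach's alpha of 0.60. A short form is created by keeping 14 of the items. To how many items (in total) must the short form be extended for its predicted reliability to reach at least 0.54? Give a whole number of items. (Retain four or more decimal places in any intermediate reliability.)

40

Short-form reliability: n = 14/51 = 0.2745; r_14 = n·r/(1+(n−1)r) ≈ 0.2917
Length factor from the short form to reach 0.54: n' = 0.54(1 − 0.2917) / [0.2917(1 − 0.54)] ≈ 2.8505
Items = 2.8505 × 14 ≈ 39.91 → 40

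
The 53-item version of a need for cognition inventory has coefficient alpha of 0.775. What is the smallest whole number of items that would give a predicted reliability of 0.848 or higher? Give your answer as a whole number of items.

86

n = [0.848 × 0.225] / [0.775 × 0.152]
  = 0.190800 / 0.117800 = 1.6197
Items needed = n × 53 = 1.6197 × 53 ≈ 85.84 → round up to 86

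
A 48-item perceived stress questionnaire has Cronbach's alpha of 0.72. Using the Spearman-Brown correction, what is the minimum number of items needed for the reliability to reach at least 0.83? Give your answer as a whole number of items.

Rearranging the Spearman-Brown formula for n,
n = r*(1 − r) / [ r (1 − r*) ]
n = 0.83(1 − 0.72) / [0.72(1 − 0.83)]
  = 0.2324 / 0.1224 = 1.8987
So the test needs 1.8987 × 48 ≈ 91.14 items; rounding up, 92.

92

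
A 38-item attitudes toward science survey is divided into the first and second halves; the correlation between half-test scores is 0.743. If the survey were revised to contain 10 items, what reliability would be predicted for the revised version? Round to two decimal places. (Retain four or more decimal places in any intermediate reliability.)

0.60

Spearman-Brown correction (n = 2): r_full = 2·0.743/(1 + 0.743) = 0.8526
Then adjust to 10 items: n = 10/38 = 0.2632
r_new = n·r_full / (1 + (n − 1)·r_full) = 0.2244 / 0.3718 ≈ 0.6036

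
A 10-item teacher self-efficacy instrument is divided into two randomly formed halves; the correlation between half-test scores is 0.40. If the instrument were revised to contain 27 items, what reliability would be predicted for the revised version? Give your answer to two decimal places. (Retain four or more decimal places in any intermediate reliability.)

Spearman-Brown correction (n = 2): r_full = 2·0.40/(1 + 0.40) = 0.5714
Then adjust to 27 items: n = 27/10 = 2.7000
r_new = n·r_full / (1 + (n − 1)·r_full) = 1.5428 / 1.9714 ≈ 0.7826

0.78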